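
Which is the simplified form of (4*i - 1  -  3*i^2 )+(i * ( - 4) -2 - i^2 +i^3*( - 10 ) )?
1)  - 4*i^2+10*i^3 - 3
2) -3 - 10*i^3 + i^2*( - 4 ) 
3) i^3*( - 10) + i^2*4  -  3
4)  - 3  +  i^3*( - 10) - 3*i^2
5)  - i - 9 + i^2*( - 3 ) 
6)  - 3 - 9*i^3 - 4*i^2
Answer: 2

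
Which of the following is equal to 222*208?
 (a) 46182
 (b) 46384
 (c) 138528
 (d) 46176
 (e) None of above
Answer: d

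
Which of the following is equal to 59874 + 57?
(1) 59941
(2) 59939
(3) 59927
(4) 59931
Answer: 4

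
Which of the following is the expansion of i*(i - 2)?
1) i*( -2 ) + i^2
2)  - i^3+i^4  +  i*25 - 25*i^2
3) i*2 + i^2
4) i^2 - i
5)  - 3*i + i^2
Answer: 1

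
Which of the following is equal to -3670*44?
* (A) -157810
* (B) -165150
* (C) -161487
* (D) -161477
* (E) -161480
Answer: E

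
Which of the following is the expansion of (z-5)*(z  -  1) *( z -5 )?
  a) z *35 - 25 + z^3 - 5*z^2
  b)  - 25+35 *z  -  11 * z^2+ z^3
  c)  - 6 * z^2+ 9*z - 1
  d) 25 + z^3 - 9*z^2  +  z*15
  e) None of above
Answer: b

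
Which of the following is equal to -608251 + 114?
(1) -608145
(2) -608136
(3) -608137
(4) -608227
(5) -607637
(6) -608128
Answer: 3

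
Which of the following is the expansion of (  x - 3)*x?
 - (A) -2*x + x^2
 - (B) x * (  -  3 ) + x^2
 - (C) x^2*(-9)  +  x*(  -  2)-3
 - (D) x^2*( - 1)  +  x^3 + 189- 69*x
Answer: B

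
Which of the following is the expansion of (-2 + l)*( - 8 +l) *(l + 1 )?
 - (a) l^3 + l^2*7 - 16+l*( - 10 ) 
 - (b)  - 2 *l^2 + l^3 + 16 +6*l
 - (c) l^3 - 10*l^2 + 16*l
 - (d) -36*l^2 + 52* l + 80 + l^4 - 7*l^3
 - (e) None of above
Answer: e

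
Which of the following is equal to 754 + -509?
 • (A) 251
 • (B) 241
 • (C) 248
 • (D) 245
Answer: D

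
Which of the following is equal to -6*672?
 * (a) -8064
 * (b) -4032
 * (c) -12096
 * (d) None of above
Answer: b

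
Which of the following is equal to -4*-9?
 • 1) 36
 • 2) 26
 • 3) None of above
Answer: 1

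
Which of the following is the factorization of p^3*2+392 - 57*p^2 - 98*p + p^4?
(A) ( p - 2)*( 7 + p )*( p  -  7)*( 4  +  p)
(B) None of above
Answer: A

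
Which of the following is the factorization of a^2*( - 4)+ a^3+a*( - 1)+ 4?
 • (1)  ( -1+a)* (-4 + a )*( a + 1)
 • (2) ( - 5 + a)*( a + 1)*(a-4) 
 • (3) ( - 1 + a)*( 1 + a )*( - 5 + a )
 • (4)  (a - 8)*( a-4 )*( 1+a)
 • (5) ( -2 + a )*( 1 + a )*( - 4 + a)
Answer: 1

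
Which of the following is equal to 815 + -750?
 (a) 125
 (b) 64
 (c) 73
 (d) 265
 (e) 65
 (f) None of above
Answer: e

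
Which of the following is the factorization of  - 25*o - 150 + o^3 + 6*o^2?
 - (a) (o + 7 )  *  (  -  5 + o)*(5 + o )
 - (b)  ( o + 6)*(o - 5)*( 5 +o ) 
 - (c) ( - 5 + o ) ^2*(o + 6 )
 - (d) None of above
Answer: b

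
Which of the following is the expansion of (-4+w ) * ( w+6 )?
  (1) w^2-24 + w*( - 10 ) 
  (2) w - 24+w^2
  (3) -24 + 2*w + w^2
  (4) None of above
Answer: 3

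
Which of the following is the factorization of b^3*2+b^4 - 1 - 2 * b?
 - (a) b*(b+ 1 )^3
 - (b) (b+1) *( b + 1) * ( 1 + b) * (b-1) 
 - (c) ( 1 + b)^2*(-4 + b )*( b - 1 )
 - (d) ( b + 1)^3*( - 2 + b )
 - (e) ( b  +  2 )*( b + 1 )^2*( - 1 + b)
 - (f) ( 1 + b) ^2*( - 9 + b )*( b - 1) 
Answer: b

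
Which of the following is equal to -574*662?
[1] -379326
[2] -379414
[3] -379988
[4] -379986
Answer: 3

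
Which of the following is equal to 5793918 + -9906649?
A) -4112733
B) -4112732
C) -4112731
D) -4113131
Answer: C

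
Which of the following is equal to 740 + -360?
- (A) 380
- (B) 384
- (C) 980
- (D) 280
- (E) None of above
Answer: A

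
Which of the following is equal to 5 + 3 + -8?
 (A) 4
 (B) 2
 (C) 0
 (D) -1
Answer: C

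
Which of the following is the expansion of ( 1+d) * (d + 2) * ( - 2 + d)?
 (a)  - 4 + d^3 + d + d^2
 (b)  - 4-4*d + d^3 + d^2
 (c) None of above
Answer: b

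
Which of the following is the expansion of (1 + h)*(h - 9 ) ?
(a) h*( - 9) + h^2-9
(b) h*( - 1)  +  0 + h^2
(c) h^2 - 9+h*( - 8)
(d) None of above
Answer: c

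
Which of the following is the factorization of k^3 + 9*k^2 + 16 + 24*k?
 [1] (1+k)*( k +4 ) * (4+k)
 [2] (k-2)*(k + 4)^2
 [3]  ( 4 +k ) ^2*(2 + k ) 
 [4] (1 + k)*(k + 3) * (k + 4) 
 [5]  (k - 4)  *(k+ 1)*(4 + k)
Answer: 1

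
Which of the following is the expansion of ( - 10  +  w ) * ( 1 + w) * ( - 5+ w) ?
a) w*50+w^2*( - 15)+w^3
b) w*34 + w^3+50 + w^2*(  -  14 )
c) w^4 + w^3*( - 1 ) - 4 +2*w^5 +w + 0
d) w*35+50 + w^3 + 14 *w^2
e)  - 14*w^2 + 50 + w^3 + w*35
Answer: e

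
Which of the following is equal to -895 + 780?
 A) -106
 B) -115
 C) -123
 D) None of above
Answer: B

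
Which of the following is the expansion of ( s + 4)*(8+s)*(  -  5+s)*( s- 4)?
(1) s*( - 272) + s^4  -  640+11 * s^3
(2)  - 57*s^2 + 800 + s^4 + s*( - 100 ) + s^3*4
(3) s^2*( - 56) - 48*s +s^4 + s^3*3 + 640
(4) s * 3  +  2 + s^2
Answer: 3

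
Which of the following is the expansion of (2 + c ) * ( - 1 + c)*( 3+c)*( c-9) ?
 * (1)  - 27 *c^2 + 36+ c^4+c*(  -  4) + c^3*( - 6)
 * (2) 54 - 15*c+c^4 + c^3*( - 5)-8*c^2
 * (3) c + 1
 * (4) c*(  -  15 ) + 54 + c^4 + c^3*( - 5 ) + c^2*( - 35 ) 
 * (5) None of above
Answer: 4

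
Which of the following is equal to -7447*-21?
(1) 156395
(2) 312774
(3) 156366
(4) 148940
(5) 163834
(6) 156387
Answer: 6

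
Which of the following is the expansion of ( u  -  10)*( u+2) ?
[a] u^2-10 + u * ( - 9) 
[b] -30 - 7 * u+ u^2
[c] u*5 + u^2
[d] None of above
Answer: d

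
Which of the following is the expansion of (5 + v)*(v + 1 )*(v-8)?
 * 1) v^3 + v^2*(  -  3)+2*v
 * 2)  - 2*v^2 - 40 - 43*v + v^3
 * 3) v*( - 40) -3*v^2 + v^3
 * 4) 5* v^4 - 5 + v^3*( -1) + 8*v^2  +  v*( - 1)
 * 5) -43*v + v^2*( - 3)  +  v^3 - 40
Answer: 2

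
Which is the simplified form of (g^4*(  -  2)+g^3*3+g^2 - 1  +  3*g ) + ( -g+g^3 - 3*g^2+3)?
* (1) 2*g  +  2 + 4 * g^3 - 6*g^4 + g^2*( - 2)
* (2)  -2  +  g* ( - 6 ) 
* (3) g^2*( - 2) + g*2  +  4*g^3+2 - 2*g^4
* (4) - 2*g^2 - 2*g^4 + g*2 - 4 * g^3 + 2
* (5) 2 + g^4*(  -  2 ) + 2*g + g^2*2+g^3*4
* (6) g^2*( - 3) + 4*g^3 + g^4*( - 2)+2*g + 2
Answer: 3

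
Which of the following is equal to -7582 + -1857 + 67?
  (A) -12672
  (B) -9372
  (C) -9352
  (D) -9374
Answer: B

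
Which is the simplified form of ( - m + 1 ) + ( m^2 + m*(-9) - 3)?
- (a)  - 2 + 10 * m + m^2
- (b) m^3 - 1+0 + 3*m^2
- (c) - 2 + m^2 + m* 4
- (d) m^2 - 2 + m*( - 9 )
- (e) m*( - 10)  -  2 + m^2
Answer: e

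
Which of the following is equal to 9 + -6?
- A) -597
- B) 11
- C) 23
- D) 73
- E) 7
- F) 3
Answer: F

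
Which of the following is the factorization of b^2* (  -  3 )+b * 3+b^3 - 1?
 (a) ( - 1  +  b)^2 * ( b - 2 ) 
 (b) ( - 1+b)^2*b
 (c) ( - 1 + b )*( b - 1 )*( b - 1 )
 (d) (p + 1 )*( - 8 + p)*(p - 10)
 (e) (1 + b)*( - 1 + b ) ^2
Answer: c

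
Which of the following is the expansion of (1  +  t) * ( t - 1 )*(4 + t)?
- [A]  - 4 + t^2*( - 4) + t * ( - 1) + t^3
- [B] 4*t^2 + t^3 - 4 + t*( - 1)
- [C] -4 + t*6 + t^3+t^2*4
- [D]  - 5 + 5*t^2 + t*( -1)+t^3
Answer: B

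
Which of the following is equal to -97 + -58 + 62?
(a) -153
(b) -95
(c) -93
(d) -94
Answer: c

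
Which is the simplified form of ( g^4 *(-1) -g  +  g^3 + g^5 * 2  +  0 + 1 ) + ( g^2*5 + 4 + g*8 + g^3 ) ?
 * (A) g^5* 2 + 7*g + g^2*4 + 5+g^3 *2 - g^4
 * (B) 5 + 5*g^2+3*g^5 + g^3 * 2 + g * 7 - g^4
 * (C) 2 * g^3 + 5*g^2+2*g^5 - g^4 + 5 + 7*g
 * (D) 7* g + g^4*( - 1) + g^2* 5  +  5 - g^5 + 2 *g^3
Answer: C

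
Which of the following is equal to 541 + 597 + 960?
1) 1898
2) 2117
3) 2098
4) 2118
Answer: 3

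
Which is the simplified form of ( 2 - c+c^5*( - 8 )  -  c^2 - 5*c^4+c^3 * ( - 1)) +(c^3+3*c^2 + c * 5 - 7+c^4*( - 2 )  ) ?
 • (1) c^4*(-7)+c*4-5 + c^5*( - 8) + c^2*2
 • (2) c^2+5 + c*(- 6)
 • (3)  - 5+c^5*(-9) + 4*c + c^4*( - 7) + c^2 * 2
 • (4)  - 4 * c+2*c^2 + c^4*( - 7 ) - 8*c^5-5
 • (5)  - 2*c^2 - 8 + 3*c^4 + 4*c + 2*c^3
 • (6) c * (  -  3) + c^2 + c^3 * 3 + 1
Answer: 1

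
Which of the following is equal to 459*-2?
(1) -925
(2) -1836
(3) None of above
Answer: 3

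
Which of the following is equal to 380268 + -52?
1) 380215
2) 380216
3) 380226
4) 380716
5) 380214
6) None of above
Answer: 2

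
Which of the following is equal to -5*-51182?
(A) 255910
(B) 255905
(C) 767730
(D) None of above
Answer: A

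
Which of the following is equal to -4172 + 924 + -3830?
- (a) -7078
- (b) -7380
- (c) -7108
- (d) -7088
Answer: a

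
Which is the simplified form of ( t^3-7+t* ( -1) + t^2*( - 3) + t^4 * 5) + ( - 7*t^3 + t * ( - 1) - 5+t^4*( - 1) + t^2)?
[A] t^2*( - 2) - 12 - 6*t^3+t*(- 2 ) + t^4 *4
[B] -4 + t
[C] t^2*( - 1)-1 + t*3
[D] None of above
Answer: A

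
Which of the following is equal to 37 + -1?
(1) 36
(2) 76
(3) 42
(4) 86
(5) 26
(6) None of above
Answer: 1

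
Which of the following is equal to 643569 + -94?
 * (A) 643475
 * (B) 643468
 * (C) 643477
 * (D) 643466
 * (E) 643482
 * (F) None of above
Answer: A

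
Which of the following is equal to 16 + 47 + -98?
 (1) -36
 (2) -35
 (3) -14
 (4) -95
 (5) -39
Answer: 2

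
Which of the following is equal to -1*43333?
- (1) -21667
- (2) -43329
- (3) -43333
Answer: 3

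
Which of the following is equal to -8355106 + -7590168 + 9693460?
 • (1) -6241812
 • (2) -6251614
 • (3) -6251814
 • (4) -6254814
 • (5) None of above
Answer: 3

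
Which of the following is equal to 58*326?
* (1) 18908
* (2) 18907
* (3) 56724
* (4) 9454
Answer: 1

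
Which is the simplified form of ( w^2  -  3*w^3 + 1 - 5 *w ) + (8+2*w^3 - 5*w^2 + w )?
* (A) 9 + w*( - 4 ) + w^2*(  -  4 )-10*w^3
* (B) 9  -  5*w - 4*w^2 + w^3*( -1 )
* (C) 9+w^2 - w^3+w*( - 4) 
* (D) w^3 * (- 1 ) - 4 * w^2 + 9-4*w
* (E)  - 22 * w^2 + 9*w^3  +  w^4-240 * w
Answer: D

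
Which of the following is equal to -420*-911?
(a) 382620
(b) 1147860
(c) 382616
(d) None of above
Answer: a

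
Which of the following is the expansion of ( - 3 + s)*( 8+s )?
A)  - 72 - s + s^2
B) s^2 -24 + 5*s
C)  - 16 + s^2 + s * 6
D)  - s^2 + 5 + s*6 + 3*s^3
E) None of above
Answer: B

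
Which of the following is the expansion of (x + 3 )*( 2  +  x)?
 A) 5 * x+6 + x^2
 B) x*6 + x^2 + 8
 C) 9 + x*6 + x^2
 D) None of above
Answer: A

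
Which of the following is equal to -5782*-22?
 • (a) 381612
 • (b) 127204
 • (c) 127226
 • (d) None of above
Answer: b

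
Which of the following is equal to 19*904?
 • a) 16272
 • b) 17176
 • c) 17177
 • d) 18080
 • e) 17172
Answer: b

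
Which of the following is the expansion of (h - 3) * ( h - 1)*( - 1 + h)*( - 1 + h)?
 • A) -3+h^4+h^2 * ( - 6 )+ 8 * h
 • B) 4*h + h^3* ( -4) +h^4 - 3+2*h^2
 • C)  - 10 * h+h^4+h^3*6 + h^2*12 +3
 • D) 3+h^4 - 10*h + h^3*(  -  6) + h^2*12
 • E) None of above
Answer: D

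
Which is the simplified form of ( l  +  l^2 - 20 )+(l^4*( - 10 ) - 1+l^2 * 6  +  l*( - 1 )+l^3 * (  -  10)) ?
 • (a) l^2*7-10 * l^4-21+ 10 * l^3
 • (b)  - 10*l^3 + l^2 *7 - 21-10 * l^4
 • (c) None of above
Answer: b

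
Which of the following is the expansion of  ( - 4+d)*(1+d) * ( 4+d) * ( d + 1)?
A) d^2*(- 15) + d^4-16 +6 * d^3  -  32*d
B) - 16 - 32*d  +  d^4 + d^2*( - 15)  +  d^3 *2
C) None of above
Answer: B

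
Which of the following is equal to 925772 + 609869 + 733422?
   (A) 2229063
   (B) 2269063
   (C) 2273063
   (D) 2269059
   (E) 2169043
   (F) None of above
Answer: B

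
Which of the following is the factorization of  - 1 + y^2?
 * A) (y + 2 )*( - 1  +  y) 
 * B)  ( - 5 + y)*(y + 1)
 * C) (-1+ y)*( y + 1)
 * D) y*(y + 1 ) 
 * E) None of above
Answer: C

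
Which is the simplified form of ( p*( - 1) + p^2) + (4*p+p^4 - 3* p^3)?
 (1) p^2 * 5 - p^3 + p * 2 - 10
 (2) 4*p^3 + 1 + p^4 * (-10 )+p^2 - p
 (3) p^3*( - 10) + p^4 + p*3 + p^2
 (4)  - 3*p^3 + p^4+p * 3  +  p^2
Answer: 4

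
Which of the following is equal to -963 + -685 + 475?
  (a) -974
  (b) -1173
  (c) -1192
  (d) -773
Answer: b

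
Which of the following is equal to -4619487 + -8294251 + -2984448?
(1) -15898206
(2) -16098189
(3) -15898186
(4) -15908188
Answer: 3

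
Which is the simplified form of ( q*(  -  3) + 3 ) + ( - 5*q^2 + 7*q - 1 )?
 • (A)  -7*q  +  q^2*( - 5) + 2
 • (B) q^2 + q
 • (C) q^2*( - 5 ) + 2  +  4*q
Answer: C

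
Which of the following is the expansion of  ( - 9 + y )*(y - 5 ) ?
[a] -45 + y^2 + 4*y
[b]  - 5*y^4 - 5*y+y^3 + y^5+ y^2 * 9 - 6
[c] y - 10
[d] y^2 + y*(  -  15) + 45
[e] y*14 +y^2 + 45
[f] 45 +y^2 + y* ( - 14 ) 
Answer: f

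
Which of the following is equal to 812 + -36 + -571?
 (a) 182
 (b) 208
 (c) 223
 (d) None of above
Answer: d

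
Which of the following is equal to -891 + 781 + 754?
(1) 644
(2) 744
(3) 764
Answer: 1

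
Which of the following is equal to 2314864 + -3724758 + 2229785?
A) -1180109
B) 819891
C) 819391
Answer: B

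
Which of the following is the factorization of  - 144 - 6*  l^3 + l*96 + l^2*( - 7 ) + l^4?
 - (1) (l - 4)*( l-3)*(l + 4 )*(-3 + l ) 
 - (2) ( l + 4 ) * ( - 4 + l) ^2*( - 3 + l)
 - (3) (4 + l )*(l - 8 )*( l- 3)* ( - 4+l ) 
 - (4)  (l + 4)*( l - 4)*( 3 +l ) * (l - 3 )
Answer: 1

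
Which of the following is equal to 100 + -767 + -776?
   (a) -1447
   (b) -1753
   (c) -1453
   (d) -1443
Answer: d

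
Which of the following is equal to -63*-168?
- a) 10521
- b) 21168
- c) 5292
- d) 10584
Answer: d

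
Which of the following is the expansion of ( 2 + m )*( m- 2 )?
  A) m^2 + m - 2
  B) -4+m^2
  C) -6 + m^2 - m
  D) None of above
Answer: B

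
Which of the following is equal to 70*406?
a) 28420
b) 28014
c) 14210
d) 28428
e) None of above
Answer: a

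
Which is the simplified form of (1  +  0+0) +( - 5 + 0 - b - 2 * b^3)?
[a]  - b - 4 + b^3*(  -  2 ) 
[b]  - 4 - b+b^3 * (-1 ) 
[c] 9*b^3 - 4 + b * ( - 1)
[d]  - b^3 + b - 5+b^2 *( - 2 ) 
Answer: a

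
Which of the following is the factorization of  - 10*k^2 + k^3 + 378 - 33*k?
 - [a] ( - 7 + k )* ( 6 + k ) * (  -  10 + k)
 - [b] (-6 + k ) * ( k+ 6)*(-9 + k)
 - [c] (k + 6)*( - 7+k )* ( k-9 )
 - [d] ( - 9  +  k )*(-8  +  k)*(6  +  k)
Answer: c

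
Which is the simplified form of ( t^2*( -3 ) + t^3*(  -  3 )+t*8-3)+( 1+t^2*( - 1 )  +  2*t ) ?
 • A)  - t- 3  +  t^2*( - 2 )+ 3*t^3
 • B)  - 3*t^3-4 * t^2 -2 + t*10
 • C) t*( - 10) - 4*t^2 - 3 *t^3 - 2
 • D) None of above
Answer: B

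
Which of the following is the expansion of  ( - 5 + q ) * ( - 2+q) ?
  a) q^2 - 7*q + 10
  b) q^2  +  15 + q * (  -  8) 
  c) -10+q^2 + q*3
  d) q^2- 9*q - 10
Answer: a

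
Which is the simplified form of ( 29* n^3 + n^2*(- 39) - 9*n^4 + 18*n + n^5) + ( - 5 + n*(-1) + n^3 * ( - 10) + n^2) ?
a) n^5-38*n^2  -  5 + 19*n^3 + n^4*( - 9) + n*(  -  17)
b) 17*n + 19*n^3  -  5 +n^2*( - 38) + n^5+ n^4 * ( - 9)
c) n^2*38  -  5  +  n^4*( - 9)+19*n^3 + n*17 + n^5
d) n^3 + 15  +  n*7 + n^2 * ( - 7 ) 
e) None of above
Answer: b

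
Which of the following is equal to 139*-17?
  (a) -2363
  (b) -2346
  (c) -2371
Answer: a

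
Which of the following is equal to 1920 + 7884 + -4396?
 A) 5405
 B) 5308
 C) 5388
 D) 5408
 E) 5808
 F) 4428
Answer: D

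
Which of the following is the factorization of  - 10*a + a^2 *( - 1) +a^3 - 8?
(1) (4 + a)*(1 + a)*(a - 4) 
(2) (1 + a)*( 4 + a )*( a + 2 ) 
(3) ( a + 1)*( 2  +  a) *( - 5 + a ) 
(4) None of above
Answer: 4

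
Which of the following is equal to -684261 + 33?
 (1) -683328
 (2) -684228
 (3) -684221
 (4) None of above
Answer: 2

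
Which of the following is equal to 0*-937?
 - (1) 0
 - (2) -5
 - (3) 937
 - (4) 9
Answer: 1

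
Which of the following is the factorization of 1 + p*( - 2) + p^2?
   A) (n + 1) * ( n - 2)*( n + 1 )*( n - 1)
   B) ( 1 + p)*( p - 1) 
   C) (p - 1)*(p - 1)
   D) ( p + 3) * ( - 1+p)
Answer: C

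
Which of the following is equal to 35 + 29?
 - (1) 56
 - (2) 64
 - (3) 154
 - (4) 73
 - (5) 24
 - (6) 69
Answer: 2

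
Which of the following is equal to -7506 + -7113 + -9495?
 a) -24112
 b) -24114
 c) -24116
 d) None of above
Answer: b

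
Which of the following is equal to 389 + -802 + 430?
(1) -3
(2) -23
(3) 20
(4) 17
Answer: 4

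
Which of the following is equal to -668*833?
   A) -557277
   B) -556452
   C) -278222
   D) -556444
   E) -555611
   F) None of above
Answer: D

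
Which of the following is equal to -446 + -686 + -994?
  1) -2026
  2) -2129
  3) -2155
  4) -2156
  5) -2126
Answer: 5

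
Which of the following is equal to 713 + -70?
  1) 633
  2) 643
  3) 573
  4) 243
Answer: 2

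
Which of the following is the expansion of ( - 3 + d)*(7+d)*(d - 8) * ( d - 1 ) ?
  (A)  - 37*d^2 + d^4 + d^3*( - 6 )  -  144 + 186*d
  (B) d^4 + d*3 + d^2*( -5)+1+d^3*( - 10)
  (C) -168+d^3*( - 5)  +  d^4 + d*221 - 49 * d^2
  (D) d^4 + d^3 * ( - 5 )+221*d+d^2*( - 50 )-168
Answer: C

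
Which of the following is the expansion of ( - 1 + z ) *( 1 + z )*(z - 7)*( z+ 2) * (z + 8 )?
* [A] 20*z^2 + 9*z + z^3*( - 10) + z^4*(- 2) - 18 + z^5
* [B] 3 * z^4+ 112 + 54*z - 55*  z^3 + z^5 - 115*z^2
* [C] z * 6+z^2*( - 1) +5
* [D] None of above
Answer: B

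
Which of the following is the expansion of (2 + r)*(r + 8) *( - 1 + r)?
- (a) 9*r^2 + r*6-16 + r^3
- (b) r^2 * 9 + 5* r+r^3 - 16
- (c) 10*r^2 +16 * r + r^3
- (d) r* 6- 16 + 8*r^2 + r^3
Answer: a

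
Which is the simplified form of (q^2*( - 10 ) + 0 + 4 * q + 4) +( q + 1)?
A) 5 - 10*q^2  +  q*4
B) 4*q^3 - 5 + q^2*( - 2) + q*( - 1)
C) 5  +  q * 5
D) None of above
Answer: D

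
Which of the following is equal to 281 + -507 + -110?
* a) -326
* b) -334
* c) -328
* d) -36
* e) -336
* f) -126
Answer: e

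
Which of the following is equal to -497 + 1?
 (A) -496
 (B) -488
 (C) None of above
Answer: A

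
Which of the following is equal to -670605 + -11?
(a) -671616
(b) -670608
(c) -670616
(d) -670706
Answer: c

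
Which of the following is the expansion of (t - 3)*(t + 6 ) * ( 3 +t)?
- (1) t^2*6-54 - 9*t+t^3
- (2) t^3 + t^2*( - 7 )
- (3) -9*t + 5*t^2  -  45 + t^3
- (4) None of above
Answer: 1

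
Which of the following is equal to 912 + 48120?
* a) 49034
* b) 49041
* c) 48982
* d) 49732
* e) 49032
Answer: e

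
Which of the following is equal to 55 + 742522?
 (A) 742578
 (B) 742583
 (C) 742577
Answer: C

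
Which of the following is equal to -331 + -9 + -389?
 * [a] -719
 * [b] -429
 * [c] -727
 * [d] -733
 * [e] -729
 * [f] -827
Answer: e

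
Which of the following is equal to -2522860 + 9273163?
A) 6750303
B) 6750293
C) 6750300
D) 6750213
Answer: A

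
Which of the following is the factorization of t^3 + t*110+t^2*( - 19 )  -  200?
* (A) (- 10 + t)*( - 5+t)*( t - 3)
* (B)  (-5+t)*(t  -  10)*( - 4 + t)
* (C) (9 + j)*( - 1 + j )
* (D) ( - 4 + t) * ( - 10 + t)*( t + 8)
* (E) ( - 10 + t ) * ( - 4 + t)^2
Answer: B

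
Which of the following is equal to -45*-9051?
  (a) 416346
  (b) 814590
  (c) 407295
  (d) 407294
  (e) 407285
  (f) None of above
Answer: c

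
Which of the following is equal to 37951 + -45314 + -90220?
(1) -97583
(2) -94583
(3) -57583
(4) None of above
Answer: 1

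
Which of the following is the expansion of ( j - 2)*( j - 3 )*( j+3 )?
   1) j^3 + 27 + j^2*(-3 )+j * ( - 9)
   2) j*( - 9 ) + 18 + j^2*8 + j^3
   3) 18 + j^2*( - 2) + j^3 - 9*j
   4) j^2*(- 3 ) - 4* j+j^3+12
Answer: 3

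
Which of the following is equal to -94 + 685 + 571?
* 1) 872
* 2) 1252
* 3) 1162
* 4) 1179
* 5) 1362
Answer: 3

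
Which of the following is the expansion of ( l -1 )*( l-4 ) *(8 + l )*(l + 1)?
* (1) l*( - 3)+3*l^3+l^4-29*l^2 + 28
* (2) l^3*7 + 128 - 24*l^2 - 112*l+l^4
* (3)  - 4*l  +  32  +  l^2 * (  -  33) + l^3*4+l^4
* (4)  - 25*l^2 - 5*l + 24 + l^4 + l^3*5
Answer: 3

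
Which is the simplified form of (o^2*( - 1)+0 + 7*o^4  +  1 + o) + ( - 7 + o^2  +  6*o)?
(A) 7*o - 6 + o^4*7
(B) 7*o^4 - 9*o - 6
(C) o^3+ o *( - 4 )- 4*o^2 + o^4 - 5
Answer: A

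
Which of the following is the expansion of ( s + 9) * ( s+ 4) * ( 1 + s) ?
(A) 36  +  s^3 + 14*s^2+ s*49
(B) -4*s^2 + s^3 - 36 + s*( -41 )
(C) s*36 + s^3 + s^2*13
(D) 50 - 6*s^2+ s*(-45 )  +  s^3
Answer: A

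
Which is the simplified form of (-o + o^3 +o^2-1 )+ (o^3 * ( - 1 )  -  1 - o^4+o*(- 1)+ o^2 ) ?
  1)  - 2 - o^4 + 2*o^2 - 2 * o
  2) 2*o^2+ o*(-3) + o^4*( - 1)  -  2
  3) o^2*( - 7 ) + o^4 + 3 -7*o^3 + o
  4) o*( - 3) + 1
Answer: 1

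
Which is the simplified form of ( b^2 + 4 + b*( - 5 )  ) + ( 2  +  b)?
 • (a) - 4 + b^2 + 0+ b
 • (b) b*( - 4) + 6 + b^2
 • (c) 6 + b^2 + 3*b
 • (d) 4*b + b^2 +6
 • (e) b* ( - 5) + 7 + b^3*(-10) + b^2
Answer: b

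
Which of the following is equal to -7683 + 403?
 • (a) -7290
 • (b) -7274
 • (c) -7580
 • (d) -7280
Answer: d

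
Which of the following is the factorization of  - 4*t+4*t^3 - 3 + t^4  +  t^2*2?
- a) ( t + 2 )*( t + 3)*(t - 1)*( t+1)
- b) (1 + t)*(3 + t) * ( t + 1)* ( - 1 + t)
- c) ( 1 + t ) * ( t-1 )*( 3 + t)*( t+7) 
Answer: b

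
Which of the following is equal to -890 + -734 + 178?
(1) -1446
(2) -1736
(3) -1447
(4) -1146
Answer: 1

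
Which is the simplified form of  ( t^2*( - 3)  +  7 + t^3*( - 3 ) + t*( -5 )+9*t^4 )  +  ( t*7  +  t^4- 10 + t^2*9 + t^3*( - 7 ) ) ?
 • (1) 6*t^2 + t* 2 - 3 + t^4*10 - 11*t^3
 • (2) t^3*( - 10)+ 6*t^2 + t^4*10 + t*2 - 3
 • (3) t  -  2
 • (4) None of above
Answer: 2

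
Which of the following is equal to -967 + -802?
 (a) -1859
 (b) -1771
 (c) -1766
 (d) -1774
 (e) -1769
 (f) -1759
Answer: e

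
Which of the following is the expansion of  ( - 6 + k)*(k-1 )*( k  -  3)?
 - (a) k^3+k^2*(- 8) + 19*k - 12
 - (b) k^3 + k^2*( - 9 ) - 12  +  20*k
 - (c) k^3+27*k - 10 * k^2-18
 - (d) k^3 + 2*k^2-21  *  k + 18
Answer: c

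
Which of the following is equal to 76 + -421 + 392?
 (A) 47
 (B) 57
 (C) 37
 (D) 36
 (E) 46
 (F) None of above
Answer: A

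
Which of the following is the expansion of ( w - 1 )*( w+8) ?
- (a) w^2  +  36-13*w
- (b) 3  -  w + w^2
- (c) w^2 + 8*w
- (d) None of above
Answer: d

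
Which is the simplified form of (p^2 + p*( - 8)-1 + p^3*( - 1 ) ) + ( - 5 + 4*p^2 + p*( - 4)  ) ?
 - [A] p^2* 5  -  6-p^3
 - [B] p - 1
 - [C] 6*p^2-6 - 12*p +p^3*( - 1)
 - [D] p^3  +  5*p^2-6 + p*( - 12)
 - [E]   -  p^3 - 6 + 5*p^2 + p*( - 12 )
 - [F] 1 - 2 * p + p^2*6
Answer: E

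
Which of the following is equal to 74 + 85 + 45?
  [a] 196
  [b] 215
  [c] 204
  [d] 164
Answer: c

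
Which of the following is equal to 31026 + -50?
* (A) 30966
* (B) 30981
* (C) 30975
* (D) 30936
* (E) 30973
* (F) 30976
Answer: F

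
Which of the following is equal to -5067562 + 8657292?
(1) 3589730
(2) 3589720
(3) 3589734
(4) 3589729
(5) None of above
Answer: 1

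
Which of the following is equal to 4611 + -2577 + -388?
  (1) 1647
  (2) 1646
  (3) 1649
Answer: 2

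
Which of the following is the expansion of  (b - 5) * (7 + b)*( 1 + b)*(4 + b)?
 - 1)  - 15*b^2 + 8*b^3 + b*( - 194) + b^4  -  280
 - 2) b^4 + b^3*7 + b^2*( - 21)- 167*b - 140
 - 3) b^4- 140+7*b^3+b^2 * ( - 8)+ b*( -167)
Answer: 2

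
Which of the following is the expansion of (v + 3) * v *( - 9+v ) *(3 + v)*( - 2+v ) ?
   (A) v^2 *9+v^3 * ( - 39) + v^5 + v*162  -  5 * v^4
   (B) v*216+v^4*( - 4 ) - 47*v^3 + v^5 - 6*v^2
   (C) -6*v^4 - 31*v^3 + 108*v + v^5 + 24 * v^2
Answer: A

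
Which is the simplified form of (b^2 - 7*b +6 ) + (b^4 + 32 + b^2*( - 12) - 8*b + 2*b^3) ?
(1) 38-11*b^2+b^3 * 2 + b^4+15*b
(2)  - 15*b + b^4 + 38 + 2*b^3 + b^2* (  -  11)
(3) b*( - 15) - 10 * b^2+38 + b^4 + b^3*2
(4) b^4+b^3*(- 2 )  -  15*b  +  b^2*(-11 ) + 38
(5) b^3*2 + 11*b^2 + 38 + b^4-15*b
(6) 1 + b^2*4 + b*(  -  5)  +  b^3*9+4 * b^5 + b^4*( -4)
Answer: 2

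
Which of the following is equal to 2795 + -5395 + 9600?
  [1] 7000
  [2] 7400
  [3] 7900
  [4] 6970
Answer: 1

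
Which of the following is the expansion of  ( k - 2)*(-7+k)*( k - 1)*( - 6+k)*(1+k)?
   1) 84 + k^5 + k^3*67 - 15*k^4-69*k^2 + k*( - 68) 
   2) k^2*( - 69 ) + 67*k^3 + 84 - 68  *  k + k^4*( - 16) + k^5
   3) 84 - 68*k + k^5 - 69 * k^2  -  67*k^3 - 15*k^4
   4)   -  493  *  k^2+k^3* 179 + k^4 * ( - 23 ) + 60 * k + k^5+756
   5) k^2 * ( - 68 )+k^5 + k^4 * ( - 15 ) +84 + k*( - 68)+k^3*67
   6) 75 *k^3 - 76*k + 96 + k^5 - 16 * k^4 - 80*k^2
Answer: 1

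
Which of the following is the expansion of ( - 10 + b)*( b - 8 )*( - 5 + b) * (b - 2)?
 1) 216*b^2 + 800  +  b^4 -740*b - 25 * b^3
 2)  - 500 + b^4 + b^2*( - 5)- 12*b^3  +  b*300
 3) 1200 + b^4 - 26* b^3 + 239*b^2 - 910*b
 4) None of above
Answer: 1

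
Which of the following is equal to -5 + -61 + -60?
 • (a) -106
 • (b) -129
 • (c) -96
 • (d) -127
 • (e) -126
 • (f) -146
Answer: e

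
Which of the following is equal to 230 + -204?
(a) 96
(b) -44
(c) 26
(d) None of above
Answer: c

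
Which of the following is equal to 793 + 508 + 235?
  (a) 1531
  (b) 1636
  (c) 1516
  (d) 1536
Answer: d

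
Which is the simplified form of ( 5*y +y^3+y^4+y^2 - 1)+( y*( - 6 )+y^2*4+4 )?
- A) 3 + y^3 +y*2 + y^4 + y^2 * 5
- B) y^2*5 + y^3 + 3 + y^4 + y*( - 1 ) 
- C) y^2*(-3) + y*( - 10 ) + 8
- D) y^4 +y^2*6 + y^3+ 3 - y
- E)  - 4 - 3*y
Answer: B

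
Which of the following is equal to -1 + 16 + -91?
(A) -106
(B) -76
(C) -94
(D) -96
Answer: B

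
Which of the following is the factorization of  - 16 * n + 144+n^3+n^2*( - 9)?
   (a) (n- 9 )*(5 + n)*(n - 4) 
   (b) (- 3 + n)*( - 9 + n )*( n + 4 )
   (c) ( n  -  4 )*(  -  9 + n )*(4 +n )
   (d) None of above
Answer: c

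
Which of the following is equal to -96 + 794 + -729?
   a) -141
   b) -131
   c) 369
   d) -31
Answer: d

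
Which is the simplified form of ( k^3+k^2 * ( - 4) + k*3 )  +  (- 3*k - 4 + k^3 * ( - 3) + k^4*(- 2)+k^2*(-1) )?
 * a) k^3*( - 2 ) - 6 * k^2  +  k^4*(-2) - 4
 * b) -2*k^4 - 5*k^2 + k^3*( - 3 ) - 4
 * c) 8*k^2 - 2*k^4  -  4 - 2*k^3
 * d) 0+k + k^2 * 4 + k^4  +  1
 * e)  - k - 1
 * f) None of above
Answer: f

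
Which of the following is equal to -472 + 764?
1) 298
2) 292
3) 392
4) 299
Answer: 2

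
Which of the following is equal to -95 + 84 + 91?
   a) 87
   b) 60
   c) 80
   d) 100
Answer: c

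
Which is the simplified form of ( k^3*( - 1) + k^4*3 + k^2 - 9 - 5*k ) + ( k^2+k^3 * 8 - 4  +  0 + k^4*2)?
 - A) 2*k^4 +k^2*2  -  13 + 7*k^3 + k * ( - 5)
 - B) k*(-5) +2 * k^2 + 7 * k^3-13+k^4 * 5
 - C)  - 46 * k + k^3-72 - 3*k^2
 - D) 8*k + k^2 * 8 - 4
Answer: B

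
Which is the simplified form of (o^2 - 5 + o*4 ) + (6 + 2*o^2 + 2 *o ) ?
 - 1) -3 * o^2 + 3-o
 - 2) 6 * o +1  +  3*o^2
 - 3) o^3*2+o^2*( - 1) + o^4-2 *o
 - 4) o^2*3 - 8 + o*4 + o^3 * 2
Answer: 2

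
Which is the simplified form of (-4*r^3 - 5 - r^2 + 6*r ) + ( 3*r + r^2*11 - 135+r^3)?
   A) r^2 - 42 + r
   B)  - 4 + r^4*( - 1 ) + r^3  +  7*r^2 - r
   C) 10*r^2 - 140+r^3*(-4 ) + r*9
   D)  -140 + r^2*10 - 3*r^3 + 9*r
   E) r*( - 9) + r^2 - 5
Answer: D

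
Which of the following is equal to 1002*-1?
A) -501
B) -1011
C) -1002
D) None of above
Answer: C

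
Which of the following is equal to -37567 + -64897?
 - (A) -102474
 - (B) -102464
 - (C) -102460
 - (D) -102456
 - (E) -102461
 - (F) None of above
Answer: B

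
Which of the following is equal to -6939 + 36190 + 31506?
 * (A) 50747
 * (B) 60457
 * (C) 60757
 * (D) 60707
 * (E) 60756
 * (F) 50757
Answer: C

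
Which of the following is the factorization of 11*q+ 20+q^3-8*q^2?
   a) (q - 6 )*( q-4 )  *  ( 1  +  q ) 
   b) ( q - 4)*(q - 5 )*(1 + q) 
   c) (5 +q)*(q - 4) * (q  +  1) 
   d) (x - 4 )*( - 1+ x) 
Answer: b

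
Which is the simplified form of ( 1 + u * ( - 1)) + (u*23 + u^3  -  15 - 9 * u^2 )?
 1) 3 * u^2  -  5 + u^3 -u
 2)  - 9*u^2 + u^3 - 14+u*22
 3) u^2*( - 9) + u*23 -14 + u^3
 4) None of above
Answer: 2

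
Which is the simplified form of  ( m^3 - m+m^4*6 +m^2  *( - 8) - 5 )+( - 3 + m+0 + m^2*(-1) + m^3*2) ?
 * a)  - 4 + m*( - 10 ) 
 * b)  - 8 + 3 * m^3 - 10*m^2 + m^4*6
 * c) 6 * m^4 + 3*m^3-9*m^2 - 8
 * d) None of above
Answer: c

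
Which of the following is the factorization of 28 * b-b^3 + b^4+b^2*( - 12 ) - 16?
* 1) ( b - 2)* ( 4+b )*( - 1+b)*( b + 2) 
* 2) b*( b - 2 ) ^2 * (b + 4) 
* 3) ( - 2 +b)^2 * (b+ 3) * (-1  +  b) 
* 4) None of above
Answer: 4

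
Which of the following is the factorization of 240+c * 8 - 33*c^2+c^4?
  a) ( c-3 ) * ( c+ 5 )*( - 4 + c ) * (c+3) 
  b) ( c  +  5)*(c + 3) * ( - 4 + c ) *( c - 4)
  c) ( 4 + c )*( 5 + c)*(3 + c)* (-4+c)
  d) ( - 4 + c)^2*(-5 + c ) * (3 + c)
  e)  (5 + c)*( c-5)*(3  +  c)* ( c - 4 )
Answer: b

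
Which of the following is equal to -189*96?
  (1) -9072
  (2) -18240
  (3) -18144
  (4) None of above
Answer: 3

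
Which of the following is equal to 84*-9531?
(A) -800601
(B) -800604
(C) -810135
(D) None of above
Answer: B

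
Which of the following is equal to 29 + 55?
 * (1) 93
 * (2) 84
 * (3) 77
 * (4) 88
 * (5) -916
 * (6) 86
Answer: 2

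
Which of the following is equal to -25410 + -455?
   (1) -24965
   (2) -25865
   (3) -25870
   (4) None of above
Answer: 2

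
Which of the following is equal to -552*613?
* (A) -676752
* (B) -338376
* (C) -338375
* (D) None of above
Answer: B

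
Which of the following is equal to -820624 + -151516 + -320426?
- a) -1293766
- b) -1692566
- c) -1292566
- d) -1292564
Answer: c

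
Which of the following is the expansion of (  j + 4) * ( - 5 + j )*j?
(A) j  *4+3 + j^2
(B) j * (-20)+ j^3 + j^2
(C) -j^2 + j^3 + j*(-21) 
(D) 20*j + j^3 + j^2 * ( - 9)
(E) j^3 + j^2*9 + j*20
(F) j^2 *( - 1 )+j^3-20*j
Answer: F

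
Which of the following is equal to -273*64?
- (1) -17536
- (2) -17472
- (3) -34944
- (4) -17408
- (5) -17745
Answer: 2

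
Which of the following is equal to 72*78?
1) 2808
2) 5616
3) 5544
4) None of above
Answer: 2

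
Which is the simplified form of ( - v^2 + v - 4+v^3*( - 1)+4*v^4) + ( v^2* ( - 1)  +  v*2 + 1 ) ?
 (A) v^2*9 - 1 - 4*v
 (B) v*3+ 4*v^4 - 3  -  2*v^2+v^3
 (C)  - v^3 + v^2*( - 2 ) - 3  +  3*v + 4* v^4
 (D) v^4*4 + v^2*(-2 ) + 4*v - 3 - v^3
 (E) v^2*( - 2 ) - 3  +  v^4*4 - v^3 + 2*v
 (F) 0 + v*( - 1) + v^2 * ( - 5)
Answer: C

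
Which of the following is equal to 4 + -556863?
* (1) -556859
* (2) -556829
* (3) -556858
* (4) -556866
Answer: 1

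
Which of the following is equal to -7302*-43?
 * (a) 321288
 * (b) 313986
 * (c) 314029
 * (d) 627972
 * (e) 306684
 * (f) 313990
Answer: b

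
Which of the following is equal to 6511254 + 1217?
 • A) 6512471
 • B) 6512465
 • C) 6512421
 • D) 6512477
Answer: A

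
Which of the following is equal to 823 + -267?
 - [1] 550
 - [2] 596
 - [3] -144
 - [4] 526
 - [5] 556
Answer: 5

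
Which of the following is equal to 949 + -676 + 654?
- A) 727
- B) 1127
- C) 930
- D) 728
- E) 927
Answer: E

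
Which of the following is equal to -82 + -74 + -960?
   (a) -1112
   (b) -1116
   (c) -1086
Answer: b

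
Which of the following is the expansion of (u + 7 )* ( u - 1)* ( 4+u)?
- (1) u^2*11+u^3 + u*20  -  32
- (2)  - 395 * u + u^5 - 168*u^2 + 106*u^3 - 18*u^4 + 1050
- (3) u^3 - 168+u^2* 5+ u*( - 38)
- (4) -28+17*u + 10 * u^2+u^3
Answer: 4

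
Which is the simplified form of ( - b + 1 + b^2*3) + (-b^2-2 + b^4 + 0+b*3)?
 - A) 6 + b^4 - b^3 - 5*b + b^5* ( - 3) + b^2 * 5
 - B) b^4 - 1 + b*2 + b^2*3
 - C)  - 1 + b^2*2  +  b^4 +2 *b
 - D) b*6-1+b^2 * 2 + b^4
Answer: C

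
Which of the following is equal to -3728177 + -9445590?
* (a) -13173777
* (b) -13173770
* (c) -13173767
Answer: c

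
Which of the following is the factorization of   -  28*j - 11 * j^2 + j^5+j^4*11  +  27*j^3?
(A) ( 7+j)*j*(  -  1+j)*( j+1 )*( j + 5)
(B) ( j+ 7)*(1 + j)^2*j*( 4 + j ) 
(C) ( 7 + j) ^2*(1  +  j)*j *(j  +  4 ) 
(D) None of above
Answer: D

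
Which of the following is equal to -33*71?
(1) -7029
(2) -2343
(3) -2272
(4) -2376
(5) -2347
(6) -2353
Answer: 2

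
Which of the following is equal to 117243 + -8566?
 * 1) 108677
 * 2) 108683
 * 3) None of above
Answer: 1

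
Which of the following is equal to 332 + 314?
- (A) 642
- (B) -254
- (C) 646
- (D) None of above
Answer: C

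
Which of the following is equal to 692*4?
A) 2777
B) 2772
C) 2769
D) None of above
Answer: D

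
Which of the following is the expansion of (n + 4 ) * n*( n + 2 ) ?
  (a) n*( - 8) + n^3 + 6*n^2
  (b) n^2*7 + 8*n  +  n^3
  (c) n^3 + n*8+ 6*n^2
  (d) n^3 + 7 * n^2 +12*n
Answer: c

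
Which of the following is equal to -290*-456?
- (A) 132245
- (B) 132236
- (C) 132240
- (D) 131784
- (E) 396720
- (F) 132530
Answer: C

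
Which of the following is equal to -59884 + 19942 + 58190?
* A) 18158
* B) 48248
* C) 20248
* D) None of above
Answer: D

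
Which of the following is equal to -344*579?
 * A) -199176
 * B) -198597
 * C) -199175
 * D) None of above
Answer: A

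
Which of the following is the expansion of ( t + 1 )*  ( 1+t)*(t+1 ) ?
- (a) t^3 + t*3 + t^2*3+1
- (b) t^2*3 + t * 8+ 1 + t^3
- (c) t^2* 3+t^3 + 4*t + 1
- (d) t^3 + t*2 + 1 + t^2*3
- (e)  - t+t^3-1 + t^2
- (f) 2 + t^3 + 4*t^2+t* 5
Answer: a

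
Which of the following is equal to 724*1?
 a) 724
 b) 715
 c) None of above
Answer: a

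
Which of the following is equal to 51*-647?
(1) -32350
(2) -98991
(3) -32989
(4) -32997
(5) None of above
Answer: 4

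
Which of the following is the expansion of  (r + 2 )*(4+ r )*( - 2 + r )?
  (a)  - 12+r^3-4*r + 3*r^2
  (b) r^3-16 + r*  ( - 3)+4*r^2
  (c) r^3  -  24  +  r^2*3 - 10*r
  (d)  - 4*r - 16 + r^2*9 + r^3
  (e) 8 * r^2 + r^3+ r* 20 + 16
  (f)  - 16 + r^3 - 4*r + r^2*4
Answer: f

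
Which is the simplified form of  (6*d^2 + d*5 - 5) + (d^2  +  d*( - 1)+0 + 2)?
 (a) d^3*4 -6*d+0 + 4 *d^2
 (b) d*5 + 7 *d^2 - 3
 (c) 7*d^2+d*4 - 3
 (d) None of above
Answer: c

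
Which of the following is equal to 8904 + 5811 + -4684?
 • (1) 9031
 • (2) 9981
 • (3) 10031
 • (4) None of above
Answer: 3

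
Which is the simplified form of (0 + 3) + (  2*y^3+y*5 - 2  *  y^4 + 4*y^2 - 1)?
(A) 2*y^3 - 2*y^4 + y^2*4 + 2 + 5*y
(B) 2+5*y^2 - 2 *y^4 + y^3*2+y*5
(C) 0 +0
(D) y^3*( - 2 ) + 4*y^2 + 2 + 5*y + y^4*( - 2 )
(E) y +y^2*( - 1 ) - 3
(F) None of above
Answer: A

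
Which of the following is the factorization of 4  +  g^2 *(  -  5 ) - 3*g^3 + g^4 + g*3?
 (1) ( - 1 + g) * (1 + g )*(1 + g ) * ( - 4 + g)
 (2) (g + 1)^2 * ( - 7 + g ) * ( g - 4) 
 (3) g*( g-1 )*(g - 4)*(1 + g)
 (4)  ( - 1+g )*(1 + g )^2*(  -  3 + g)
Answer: 1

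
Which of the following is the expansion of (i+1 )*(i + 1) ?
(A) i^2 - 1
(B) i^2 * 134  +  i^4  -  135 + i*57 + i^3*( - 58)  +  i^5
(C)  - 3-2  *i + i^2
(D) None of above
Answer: D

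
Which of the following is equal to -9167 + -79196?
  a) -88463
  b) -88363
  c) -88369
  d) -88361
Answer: b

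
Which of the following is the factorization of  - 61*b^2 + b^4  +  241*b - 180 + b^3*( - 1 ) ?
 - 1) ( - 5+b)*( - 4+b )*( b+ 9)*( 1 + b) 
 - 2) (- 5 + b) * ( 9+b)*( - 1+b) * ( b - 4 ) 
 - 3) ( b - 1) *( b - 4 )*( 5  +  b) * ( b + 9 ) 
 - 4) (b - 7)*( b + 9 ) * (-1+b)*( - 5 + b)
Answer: 2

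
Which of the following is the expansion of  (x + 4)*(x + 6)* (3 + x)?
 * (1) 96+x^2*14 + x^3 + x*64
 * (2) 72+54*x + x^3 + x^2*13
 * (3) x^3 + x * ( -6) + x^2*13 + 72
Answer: 2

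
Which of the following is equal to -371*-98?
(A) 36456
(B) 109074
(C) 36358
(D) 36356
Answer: C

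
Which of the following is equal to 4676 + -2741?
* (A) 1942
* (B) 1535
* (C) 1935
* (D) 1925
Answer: C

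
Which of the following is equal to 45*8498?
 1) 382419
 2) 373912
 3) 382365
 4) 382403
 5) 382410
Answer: 5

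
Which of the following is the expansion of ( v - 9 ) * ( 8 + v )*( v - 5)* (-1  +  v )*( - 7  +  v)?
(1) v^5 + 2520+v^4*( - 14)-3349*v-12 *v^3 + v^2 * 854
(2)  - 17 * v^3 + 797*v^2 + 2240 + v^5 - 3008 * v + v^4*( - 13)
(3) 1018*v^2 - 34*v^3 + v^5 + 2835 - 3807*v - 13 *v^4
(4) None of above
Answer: 1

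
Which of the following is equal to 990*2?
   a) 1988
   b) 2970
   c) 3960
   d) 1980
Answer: d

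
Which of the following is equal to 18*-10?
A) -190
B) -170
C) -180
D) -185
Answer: C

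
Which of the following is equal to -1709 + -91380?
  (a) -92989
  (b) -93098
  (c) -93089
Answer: c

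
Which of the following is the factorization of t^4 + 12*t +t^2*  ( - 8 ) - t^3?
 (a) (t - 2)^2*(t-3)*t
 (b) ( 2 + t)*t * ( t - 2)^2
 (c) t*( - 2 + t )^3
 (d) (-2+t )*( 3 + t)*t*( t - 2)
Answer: d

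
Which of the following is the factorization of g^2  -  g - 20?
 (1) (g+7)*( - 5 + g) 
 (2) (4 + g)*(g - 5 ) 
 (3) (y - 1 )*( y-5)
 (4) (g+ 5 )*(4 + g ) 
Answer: 2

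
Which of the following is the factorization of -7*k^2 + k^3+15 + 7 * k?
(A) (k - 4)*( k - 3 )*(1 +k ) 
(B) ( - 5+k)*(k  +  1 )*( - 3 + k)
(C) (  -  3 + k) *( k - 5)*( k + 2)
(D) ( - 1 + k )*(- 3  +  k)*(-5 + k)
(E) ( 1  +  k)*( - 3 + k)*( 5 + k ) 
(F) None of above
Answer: B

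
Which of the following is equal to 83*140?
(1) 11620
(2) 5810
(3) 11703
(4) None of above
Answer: 1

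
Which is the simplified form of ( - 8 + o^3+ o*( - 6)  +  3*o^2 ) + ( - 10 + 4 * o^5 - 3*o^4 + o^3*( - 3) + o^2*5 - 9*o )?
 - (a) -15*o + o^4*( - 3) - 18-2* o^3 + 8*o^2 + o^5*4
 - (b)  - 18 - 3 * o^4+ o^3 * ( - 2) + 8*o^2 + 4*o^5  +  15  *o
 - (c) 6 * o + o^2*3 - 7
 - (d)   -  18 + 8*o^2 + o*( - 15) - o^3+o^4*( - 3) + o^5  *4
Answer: a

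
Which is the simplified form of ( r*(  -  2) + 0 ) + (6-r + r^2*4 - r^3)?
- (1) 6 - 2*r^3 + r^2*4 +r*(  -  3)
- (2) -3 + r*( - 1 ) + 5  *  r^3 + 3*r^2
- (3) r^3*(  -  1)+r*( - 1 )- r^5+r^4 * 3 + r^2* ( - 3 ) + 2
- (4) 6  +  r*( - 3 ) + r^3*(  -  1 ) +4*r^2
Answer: 4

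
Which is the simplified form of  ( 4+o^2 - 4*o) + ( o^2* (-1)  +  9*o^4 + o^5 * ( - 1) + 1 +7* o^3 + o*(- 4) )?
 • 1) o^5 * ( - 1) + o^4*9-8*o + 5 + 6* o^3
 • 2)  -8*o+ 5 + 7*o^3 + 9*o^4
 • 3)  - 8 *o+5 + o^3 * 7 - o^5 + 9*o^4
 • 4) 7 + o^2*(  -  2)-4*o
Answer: 3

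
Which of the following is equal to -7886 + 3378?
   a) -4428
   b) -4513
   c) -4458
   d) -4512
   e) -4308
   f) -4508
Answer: f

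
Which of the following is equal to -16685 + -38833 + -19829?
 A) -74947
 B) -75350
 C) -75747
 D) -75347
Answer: D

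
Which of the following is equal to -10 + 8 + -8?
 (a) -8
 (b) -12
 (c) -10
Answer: c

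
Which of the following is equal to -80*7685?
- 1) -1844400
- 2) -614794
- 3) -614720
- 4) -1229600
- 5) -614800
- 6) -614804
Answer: 5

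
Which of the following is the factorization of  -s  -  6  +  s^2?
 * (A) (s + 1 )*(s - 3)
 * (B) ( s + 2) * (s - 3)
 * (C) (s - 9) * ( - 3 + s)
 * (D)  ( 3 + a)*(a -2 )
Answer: B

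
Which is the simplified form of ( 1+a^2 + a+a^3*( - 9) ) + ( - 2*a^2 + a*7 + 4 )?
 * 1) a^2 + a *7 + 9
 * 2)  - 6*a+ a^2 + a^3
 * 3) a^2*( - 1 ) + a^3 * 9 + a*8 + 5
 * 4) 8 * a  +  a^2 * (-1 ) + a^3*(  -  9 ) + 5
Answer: 4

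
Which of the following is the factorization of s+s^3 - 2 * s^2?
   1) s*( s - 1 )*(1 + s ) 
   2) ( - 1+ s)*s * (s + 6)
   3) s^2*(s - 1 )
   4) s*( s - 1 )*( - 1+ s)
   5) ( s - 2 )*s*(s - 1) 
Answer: 4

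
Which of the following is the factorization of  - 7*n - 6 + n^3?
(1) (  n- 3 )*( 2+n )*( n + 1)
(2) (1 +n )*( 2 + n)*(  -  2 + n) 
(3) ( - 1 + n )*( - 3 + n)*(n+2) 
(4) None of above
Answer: 1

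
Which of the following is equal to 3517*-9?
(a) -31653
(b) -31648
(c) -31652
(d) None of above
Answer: a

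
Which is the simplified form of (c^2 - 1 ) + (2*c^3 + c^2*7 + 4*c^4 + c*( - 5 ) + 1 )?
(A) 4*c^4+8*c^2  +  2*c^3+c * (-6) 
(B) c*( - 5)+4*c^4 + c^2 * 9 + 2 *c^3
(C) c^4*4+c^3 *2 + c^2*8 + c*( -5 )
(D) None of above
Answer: C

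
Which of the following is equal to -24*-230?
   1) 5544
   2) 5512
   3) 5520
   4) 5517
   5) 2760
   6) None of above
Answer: 3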